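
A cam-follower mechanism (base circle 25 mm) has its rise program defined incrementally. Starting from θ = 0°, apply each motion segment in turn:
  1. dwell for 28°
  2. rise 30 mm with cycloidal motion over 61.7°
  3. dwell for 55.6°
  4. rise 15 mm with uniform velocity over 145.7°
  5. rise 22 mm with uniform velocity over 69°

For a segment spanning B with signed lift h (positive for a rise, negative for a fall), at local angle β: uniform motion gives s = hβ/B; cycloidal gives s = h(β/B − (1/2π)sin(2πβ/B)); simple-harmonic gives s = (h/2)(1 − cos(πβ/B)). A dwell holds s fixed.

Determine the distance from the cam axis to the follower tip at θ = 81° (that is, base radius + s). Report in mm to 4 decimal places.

seg 1 [0°–28°] dwell: s stays 0.0000
seg 2 [28°–89.7°] cycloidal, h=30: θ=81° here. β=53, B=61.7. 30·(0.8590 − sin(2π·0.8590)/(2π)) = 29.4679 → s = 29.4679
radial distance = base radius + s = 25 + 29.4679 = 54.4679

54.4679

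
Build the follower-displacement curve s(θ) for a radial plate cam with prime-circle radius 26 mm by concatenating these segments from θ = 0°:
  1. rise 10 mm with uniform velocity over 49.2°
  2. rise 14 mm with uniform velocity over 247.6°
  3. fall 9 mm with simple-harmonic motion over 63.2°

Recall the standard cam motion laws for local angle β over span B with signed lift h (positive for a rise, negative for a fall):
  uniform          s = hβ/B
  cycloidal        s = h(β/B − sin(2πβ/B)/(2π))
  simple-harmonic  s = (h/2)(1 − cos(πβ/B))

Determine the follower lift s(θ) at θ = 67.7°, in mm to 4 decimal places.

seg 1 [0°–49.2°] uniform, h=10: full span → s += 10 → s = 10.0000
seg 2 [49.2°–296.8°] uniform, h=14: θ=67.7° here. β=18.5, B=247.6. 14·18.5/247.6 = 1.0460 → s = 11.0460

11.0460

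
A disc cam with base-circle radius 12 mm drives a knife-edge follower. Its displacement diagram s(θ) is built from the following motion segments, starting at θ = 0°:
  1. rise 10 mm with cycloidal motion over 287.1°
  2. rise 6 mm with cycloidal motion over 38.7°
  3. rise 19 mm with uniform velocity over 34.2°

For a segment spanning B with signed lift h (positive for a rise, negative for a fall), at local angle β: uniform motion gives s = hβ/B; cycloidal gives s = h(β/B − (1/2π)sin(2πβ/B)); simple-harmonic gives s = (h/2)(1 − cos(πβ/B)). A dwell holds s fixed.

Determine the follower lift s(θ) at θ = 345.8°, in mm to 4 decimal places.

seg 1 [0°–287.1°] cycloidal, h=10: full span → s += 10 → s = 10.0000
seg 2 [287.1°–325.8°] cycloidal, h=6: full span → s += 6 → s = 16.0000
seg 3 [325.8°–360°] uniform, h=19: θ=345.8° here. β=20, B=34.2. 19·20/34.2 = 11.1111 → s = 27.1111

27.1111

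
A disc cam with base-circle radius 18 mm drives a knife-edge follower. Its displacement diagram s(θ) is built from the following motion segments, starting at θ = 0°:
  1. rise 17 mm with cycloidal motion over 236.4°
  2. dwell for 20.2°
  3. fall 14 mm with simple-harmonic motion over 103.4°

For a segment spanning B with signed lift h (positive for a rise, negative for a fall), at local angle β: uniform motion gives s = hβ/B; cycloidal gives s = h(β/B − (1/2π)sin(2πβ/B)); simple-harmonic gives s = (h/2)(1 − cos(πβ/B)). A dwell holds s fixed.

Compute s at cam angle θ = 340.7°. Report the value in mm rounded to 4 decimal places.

seg 1 [0°–236.4°] cycloidal, h=17: full span → s += 17 → s = 17.0000
seg 2 [236.4°–256.6°] dwell: s stays 17.0000
seg 3 [256.6°–360°] simple-harmonic, h=-14: θ=340.7° here. β=84.1, B=103.4. -14/2·(1 − cos(π·0.8133)) = -12.8306 → s = 4.1694

4.1694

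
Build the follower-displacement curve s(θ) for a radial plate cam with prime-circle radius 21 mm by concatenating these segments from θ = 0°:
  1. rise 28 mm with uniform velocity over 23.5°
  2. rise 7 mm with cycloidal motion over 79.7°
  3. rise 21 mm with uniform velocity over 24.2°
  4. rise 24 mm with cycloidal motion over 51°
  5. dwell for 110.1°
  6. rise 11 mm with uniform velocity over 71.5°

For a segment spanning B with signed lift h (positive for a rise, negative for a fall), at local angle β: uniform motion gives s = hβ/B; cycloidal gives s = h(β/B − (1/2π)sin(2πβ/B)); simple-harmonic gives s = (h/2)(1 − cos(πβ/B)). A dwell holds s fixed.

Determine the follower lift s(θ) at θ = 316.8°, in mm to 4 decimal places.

seg 1 [0°–23.5°] uniform, h=28: full span → s += 28 → s = 28.0000
seg 2 [23.5°–103.2°] cycloidal, h=7: full span → s += 7 → s = 35.0000
seg 3 [103.2°–127.4°] uniform, h=21: full span → s += 21 → s = 56.0000
seg 4 [127.4°–178.4°] cycloidal, h=24: full span → s += 24 → s = 80.0000
seg 5 [178.4°–288.5°] dwell: s stays 80.0000
seg 6 [288.5°–360°] uniform, h=11: θ=316.8° here. β=28.3, B=71.5. 11·28.3/71.5 = 4.3538 → s = 84.3538

84.3538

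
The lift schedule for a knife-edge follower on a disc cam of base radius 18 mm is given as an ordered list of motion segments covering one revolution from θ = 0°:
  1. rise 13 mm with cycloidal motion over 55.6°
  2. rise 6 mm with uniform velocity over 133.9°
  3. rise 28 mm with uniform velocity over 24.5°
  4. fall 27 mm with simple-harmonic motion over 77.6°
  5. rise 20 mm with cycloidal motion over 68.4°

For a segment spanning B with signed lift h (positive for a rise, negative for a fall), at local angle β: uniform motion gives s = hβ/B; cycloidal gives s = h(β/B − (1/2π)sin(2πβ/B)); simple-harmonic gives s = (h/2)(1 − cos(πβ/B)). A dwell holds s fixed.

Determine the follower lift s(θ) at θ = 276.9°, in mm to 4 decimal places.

seg 1 [0°–55.6°] cycloidal, h=13: full span → s += 13 → s = 13.0000
seg 2 [55.6°–189.5°] uniform, h=6: full span → s += 6 → s = 19.0000
seg 3 [189.5°–214°] uniform, h=28: full span → s += 28 → s = 47.0000
seg 4 [214°–291.6°] simple-harmonic, h=-27: θ=276.9° here. β=62.9, B=77.6. -27/2·(1 − cos(π·0.8106)) = -24.6791 → s = 22.3209

22.3209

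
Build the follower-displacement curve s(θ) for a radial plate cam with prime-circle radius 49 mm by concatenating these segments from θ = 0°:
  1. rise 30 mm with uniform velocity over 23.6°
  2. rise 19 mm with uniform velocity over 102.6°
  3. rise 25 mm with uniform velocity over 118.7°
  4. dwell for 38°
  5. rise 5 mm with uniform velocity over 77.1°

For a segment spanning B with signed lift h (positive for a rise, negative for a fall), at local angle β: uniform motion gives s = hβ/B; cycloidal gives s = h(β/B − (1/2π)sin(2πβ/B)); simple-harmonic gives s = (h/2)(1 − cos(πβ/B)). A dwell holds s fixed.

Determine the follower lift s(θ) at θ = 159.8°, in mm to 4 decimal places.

seg 1 [0°–23.6°] uniform, h=30: full span → s += 30 → s = 30.0000
seg 2 [23.6°–126.2°] uniform, h=19: full span → s += 19 → s = 49.0000
seg 3 [126.2°–244.9°] uniform, h=25: θ=159.8° here. β=33.6, B=118.7. 25·33.6/118.7 = 7.0767 → s = 56.0767

56.0767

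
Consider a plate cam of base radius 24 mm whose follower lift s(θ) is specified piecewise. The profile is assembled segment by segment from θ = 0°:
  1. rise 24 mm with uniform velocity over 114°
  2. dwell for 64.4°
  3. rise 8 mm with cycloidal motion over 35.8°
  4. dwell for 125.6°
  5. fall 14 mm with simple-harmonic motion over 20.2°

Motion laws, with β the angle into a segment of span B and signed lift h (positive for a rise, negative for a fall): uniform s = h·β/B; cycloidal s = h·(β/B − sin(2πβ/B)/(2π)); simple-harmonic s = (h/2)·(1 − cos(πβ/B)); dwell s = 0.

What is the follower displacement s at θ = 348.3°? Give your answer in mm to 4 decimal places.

seg 1 [0°–114°] uniform, h=24: full span → s += 24 → s = 24.0000
seg 2 [114°–178.4°] dwell: s stays 24.0000
seg 3 [178.4°–214.2°] cycloidal, h=8: full span → s += 8 → s = 32.0000
seg 4 [214.2°–339.8°] dwell: s stays 32.0000
seg 5 [339.8°–360°] simple-harmonic, h=-14: θ=348.3° here. β=8.5, B=20.2. -14/2·(1 − cos(π·0.4208)) = -5.2760 → s = 26.7240

26.7240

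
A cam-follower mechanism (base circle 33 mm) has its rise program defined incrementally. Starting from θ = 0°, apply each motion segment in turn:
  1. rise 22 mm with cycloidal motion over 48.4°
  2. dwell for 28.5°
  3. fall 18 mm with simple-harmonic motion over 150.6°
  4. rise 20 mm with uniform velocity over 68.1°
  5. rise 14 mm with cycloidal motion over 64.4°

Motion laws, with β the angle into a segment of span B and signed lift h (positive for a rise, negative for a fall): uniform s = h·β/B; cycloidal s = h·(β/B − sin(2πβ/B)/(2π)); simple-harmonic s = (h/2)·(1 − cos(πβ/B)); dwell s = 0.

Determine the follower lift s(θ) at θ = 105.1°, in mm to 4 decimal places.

seg 1 [0°–48.4°] cycloidal, h=22: full span → s += 22 → s = 22.0000
seg 2 [48.4°–76.9°] dwell: s stays 22.0000
seg 3 [76.9°–227.5°] simple-harmonic, h=-18: θ=105.1° here. β=28.2, B=150.6. -18/2·(1 − cos(π·0.1873)) = -1.5129 → s = 20.4871

20.4871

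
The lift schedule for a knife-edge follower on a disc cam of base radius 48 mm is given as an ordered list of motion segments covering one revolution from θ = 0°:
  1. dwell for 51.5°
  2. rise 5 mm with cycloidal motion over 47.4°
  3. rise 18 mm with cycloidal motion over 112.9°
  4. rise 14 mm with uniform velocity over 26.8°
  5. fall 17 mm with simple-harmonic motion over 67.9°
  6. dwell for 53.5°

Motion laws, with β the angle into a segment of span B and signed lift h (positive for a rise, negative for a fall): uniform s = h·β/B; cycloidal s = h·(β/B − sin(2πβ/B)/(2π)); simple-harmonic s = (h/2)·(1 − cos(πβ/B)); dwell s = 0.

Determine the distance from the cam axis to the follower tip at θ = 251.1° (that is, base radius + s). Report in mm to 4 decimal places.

seg 1 [0°–51.5°] dwell: s stays 0.0000
seg 2 [51.5°–98.9°] cycloidal, h=5: full span → s += 5 → s = 5.0000
seg 3 [98.9°–211.8°] cycloidal, h=18: full span → s += 18 → s = 23.0000
seg 4 [211.8°–238.6°] uniform, h=14: full span → s += 14 → s = 37.0000
seg 5 [238.6°–306.5°] simple-harmonic, h=-17: θ=251.1° here. β=12.5, B=67.9. -17/2·(1 − cos(π·0.1841)) = -1.3824 → s = 35.6176
radial distance = base radius + s = 48 + 35.6176 = 83.6176

83.6176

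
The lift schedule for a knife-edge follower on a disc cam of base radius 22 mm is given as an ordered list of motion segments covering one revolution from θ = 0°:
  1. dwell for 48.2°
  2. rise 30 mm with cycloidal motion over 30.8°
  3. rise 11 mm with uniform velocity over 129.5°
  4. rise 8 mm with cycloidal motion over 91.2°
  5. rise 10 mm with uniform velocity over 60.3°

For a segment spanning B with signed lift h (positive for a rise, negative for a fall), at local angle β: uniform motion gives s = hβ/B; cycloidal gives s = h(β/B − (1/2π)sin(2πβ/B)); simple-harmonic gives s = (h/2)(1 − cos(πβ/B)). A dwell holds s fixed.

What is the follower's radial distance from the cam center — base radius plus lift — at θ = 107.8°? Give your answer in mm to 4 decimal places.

seg 1 [0°–48.2°] dwell: s stays 0.0000
seg 2 [48.2°–79°] cycloidal, h=30: full span → s += 30 → s = 30.0000
seg 3 [79°–208.5°] uniform, h=11: θ=107.8° here. β=28.8, B=129.5. 11·28.8/129.5 = 2.4463 → s = 32.4463
radial distance = base radius + s = 22 + 32.4463 = 54.4463

54.4463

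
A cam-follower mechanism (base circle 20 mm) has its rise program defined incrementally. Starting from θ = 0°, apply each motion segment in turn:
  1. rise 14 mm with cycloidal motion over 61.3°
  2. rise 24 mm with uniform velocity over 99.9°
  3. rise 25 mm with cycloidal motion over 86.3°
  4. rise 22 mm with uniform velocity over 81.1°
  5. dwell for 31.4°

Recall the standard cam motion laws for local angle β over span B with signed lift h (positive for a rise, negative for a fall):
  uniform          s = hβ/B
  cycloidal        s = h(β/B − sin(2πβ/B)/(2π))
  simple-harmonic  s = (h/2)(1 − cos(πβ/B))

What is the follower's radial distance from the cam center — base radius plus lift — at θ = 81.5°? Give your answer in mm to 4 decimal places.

seg 1 [0°–61.3°] cycloidal, h=14: full span → s += 14 → s = 14.0000
seg 2 [61.3°–161.2°] uniform, h=24: θ=81.5° here. β=20.2, B=99.9. 24·20.2/99.9 = 4.8529 → s = 18.8529
radial distance = base radius + s = 20 + 18.8529 = 38.8529

38.8529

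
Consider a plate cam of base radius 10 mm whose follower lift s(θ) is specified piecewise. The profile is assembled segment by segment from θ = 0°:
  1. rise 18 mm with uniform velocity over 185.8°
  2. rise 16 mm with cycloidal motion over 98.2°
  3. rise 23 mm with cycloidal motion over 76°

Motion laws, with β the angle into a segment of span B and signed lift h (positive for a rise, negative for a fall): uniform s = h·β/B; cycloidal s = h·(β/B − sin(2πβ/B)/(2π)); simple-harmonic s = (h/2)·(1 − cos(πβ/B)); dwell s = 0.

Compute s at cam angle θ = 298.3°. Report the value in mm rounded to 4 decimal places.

seg 1 [0°–185.8°] uniform, h=18: full span → s += 18 → s = 18.0000
seg 2 [185.8°–284°] cycloidal, h=16: full span → s += 16 → s = 34.0000
seg 3 [284°–360°] cycloidal, h=23: θ=298.3° here. β=14.3, B=76. 23·(0.1882 − sin(2π·0.1882)/(2π)) = 0.9400 → s = 34.9400

34.9400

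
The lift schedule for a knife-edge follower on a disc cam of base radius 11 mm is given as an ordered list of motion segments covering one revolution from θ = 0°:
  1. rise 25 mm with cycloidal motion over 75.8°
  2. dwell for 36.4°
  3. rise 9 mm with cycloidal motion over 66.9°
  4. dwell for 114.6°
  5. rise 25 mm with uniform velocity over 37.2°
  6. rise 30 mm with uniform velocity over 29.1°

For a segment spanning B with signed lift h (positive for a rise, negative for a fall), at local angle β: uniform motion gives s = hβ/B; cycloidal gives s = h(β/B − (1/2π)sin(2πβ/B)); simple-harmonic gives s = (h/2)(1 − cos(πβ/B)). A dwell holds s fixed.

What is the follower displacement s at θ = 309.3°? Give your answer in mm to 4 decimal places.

seg 1 [0°–75.8°] cycloidal, h=25: full span → s += 25 → s = 25.0000
seg 2 [75.8°–112.2°] dwell: s stays 25.0000
seg 3 [112.2°–179.1°] cycloidal, h=9: full span → s += 9 → s = 34.0000
seg 4 [179.1°–293.7°] dwell: s stays 34.0000
seg 5 [293.7°–330.9°] uniform, h=25: θ=309.3° here. β=15.6, B=37.2. 25·15.6/37.2 = 10.4839 → s = 44.4839

44.4839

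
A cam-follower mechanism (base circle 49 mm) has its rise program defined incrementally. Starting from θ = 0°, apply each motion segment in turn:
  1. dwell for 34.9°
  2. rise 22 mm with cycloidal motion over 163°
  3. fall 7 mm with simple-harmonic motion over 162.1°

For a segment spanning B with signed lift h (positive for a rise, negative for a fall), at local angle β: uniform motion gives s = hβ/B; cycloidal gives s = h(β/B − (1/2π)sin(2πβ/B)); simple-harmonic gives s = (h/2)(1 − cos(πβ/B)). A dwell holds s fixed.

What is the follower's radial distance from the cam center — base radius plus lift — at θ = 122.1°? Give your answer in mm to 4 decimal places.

seg 1 [0°–34.9°] dwell: s stays 0.0000
seg 2 [34.9°–197.9°] cycloidal, h=22: θ=122.1° here. β=87.2, B=163. 22·(0.5350 − sin(2π·0.5350)/(2π)) = 12.5325 → s = 12.5325
radial distance = base radius + s = 49 + 12.5325 = 61.5325

61.5325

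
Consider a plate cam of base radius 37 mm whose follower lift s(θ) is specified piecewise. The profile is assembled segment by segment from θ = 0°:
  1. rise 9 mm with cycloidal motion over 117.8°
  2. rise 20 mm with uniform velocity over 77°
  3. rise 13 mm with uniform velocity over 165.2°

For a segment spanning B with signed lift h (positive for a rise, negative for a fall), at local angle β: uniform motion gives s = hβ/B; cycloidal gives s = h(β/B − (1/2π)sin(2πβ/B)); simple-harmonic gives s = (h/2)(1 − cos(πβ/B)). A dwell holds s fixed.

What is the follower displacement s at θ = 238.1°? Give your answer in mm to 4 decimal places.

seg 1 [0°–117.8°] cycloidal, h=9: full span → s += 9 → s = 9.0000
seg 2 [117.8°–194.8°] uniform, h=20: full span → s += 20 → s = 29.0000
seg 3 [194.8°–360°] uniform, h=13: θ=238.1° here. β=43.3, B=165.2. 13·43.3/165.2 = 3.4074 → s = 32.4074

32.4074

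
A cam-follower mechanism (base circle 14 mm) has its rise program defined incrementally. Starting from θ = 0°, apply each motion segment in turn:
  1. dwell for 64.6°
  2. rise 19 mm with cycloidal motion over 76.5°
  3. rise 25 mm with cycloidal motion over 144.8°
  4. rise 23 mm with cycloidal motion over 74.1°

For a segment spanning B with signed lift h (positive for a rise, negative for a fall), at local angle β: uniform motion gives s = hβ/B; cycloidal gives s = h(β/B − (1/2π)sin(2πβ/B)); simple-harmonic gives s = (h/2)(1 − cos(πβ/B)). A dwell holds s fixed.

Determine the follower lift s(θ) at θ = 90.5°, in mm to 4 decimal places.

seg 1 [0°–64.6°] dwell: s stays 0.0000
seg 2 [64.6°–141.1°] cycloidal, h=19: θ=90.5° here. β=25.9, B=76.5. 19·(0.3386 − sin(2π·0.3386)/(2π)) = 3.8649 → s = 3.8649

3.8649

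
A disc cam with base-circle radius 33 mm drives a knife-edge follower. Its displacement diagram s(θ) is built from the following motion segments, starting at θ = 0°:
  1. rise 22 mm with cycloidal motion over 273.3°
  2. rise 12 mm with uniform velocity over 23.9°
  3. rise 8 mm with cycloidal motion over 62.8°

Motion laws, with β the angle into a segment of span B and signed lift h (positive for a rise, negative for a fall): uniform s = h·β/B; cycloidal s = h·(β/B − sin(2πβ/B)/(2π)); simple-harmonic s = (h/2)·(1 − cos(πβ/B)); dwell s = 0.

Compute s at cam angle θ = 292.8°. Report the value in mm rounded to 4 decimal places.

seg 1 [0°–273.3°] cycloidal, h=22: full span → s += 22 → s = 22.0000
seg 2 [273.3°–297.2°] uniform, h=12: θ=292.8° here. β=19.5, B=23.9. 12·19.5/23.9 = 9.7908 → s = 31.7908

31.7908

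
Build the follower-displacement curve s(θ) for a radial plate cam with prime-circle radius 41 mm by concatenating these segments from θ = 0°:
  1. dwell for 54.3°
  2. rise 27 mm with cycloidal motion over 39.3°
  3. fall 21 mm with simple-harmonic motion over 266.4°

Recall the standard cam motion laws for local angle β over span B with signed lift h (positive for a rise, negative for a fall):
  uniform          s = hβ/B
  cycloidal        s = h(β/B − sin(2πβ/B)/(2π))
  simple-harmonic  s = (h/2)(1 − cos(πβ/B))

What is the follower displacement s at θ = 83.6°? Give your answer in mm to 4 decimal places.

seg 1 [0°–54.3°] dwell: s stays 0.0000
seg 2 [54.3°–93.6°] cycloidal, h=27: θ=83.6° here. β=29.3, B=39.3. 27·(0.7455 − sin(2π·0.7455)/(2π)) = 24.4253 → s = 24.4253

24.4253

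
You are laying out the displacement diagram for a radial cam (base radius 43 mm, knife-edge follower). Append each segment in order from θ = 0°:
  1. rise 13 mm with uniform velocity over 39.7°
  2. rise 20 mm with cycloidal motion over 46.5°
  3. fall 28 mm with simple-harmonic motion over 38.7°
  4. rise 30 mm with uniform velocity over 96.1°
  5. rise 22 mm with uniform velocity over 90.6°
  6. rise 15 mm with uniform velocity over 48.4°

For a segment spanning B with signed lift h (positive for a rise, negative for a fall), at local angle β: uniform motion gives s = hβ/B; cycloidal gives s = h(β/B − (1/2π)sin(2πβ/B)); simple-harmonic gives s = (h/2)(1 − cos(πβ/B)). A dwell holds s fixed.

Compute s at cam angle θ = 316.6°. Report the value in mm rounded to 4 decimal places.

seg 1 [0°–39.7°] uniform, h=13: full span → s += 13 → s = 13.0000
seg 2 [39.7°–86.2°] cycloidal, h=20: full span → s += 20 → s = 33.0000
seg 3 [86.2°–124.9°] simple-harmonic, h=-28: full span → s += -28 → s = 5.0000
seg 4 [124.9°–221°] uniform, h=30: full span → s += 30 → s = 35.0000
seg 5 [221°–311.6°] uniform, h=22: full span → s += 22 → s = 57.0000
seg 6 [311.6°–360°] uniform, h=15: θ=316.6° here. β=5, B=48.4. 15·5/48.4 = 1.5496 → s = 58.5496

58.5496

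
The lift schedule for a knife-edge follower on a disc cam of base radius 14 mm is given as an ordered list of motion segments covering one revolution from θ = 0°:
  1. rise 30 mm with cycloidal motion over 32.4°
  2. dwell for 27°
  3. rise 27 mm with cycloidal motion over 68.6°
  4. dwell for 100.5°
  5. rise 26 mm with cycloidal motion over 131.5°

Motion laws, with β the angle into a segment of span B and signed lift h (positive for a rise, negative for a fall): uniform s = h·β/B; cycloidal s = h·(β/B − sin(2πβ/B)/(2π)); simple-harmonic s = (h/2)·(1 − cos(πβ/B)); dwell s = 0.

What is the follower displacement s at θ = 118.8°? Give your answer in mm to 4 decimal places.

seg 1 [0°–32.4°] cycloidal, h=30: full span → s += 30 → s = 30.0000
seg 2 [32.4°–59.4°] dwell: s stays 30.0000
seg 3 [59.4°–128°] cycloidal, h=27: θ=118.8° here. β=59.4, B=68.6. 27·(0.8659 − sin(2π·0.8659)/(2π)) = 26.5864 → s = 56.5864

56.5864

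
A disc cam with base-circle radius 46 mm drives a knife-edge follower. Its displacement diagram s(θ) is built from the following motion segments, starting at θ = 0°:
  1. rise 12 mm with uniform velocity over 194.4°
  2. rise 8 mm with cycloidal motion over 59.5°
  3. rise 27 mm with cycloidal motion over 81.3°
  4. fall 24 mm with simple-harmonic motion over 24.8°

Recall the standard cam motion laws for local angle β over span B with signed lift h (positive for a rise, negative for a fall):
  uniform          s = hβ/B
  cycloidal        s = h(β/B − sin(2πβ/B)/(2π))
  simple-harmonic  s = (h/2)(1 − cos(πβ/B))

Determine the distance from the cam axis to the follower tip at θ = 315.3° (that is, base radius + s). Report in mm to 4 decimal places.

seg 1 [0°–194.4°] uniform, h=12: full span → s += 12 → s = 12.0000
seg 2 [194.4°–253.9°] cycloidal, h=8: full span → s += 8 → s = 20.0000
seg 3 [253.9°–335.2°] cycloidal, h=27: θ=315.3° here. β=61.4, B=81.3. 27·(0.7552 − sin(2π·0.7552)/(2π)) = 24.6860 → s = 44.6860
radial distance = base radius + s = 46 + 44.6860 = 90.6860

90.6860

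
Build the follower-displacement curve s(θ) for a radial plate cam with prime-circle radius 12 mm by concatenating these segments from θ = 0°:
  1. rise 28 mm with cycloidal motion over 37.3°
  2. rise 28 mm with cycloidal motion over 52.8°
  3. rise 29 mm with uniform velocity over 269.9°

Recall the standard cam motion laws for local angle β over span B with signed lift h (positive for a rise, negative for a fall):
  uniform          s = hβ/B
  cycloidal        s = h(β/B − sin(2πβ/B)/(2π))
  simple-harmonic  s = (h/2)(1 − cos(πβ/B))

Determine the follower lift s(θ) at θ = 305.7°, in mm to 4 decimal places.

seg 1 [0°–37.3°] cycloidal, h=28: full span → s += 28 → s = 28.0000
seg 2 [37.3°–90.1°] cycloidal, h=28: full span → s += 28 → s = 56.0000
seg 3 [90.1°–360°] uniform, h=29: θ=305.7° here. β=215.6, B=269.9. 29·215.6/269.9 = 23.1656 → s = 79.1656

79.1656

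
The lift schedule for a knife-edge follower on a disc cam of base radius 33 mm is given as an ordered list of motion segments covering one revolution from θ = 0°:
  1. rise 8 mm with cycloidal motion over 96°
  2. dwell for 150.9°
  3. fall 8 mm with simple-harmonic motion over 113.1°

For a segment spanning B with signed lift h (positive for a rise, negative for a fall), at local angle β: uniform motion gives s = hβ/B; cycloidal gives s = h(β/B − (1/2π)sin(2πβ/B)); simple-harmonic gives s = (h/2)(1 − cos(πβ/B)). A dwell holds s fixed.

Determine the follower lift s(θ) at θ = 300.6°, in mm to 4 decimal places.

seg 1 [0°–96°] cycloidal, h=8: full span → s += 8 → s = 8.0000
seg 2 [96°–246.9°] dwell: s stays 8.0000
seg 3 [246.9°–360°] simple-harmonic, h=-8: θ=300.6° here. β=53.7, B=113.1. -8/2·(1 − cos(π·0.4748)) = -3.6837 → s = 4.3163

4.3163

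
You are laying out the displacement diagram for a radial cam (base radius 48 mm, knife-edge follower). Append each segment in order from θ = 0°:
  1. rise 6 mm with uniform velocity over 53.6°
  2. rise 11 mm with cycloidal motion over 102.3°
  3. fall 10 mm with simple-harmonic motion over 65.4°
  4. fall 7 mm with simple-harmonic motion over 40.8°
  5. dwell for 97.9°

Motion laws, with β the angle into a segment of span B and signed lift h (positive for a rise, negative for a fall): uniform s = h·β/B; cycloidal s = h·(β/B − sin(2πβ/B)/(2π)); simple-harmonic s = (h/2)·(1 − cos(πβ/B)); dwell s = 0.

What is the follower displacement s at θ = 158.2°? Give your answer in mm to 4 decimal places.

seg 1 [0°–53.6°] uniform, h=6: full span → s += 6 → s = 6.0000
seg 2 [53.6°–155.9°] cycloidal, h=11: full span → s += 11 → s = 17.0000
seg 3 [155.9°–221.3°] simple-harmonic, h=-10: θ=158.2° here. β=2.3, B=65.4. -10/2·(1 − cos(π·0.0352)) = -0.0305 → s = 16.9695

16.9695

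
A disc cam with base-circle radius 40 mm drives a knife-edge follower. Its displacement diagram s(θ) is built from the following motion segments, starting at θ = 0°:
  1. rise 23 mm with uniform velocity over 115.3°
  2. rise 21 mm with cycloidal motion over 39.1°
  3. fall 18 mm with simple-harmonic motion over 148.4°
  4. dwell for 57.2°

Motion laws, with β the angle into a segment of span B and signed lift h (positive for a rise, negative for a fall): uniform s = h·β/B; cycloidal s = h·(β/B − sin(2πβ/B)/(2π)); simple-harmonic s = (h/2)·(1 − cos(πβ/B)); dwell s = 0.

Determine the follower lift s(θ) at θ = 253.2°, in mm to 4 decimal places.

seg 1 [0°–115.3°] uniform, h=23: full span → s += 23 → s = 23.0000
seg 2 [115.3°–154.4°] cycloidal, h=21: full span → s += 21 → s = 44.0000
seg 3 [154.4°–302.8°] simple-harmonic, h=-18: θ=253.2° here. β=98.8, B=148.4. -18/2·(1 − cos(π·0.6658)) = -13.4780 → s = 30.5220

30.5220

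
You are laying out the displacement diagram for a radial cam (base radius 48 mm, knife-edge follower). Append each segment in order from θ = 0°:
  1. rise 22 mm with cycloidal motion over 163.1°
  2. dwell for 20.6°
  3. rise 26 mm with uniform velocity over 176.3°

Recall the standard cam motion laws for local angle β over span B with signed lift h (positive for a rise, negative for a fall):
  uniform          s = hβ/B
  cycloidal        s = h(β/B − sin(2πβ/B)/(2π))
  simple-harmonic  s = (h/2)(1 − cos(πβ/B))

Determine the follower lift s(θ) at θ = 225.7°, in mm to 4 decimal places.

seg 1 [0°–163.1°] cycloidal, h=22: full span → s += 22 → s = 22.0000
seg 2 [163.1°–183.7°] dwell: s stays 22.0000
seg 3 [183.7°–360°] uniform, h=26: θ=225.7° here. β=42, B=176.3. 26·42/176.3 = 6.1940 → s = 28.1940

28.1940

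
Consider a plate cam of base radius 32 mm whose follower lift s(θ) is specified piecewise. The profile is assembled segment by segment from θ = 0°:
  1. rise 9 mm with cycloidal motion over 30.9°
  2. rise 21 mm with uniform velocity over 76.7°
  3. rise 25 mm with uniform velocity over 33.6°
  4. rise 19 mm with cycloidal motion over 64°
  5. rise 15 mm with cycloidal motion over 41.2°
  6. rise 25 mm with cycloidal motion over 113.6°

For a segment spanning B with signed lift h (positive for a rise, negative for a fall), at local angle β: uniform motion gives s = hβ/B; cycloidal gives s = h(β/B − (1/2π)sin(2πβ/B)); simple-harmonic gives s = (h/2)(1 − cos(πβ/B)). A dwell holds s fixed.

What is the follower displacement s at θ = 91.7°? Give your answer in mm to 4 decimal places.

seg 1 [0°–30.9°] cycloidal, h=9: full span → s += 9 → s = 9.0000
seg 2 [30.9°–107.6°] uniform, h=21: θ=91.7° here. β=60.8, B=76.7. 21·60.8/76.7 = 16.6467 → s = 25.6467

25.6467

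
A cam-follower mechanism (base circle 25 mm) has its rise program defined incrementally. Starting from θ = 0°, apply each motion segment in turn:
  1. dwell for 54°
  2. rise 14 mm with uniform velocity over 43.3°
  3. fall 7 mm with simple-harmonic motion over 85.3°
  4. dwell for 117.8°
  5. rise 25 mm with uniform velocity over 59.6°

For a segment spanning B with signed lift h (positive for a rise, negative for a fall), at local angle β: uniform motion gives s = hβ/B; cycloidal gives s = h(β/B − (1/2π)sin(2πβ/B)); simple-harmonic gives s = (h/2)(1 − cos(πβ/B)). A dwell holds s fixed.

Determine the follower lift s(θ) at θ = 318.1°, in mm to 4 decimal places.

seg 1 [0°–54°] dwell: s stays 0.0000
seg 2 [54°–97.3°] uniform, h=14: full span → s += 14 → s = 14.0000
seg 3 [97.3°–182.6°] simple-harmonic, h=-7: full span → s += -7 → s = 7.0000
seg 4 [182.6°–300.4°] dwell: s stays 7.0000
seg 5 [300.4°–360°] uniform, h=25: θ=318.1° here. β=17.7, B=59.6. 25·17.7/59.6 = 7.4245 → s = 14.4245

14.4245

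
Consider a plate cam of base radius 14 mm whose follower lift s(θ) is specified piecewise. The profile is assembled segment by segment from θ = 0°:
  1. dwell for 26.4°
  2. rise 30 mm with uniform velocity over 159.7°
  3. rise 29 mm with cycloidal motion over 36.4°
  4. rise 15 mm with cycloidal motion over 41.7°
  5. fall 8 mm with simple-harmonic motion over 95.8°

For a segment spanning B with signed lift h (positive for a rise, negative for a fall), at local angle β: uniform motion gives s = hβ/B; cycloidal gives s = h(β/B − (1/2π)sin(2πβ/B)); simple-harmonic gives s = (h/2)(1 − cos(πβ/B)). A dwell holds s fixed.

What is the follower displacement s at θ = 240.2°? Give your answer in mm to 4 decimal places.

seg 1 [0°–26.4°] dwell: s stays 0.0000
seg 2 [26.4°–186.1°] uniform, h=30: full span → s += 30 → s = 30.0000
seg 3 [186.1°–222.5°] cycloidal, h=29: full span → s += 29 → s = 59.0000
seg 4 [222.5°–264.2°] cycloidal, h=15: θ=240.2° here. β=17.7, B=41.7. 15·(0.4245 − sin(2π·0.4245)/(2π)) = 5.2759 → s = 64.2759

64.2759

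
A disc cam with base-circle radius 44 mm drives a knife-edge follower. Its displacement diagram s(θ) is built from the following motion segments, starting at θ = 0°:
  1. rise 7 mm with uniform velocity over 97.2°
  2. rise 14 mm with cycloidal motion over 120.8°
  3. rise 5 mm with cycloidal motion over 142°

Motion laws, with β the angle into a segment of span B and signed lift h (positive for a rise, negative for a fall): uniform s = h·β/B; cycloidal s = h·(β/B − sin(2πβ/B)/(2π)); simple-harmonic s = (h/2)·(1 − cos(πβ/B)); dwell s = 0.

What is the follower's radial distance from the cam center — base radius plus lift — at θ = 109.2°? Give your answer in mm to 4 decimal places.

seg 1 [0°–97.2°] uniform, h=7: full span → s += 7 → s = 7.0000
seg 2 [97.2°–218°] cycloidal, h=14: θ=109.2° here. β=12, B=120.8. 14·(0.0993 − sin(2π·0.0993)/(2π)) = 0.0886 → s = 7.0886
radial distance = base radius + s = 44 + 7.0886 = 51.0886

51.0886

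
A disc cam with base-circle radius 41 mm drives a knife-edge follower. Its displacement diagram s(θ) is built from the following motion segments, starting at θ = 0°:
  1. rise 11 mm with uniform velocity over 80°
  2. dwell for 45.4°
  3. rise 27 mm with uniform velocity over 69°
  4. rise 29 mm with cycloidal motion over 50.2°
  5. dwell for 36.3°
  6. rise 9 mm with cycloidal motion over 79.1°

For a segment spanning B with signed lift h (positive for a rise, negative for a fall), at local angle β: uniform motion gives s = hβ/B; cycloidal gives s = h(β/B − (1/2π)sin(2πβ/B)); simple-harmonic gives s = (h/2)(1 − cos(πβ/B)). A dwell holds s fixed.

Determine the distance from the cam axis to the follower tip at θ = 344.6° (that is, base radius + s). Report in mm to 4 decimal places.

seg 1 [0°–80°] uniform, h=11: full span → s += 11 → s = 11.0000
seg 2 [80°–125.4°] dwell: s stays 11.0000
seg 3 [125.4°–194.4°] uniform, h=27: full span → s += 27 → s = 38.0000
seg 4 [194.4°–244.6°] cycloidal, h=29: full span → s += 29 → s = 67.0000
seg 5 [244.6°–280.9°] dwell: s stays 67.0000
seg 6 [280.9°–360°] cycloidal, h=9: θ=344.6° here. β=63.7, B=79.1. 9·(0.8053 − sin(2π·0.8053)/(2π)) = 8.5946 → s = 75.5946
radial distance = base radius + s = 41 + 75.5946 = 116.5946

116.5946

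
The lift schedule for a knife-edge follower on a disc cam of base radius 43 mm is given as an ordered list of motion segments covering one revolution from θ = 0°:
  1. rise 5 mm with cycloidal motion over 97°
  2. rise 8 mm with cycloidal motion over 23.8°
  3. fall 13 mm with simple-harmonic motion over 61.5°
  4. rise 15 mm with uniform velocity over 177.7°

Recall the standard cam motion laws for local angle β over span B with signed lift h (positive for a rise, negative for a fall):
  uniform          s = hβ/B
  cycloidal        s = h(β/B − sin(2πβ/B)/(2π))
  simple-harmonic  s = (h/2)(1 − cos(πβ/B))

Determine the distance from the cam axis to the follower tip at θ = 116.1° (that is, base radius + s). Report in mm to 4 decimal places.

seg 1 [0°–97°] cycloidal, h=5: full span → s += 5 → s = 5.0000
seg 2 [97°–120.8°] cycloidal, h=8: θ=116.1° here. β=19.1, B=23.8. 8·(0.8025 − sin(2π·0.8025)/(2π)) = 7.6247 → s = 12.6247
radial distance = base radius + s = 43 + 12.6247 = 55.6247

55.6247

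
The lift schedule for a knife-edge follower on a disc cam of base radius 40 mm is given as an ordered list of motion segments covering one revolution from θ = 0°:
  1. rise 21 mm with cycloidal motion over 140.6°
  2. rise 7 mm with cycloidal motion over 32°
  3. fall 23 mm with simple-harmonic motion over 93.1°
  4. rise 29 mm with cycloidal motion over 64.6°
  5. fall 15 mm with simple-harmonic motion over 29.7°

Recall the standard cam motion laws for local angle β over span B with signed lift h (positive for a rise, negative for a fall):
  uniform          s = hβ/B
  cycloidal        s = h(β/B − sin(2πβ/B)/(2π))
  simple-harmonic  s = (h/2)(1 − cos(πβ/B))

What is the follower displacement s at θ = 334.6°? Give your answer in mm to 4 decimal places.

seg 1 [0°–140.6°] cycloidal, h=21: full span → s += 21 → s = 21.0000
seg 2 [140.6°–172.6°] cycloidal, h=7: full span → s += 7 → s = 28.0000
seg 3 [172.6°–265.7°] simple-harmonic, h=-23: full span → s += -23 → s = 5.0000
seg 4 [265.7°–330.3°] cycloidal, h=29: full span → s += 29 → s = 34.0000
seg 5 [330.3°–360°] simple-harmonic, h=-15: θ=334.6° here. β=4.3, B=29.7. -15/2·(1 − cos(π·0.1448)) = -0.7625 → s = 33.2375

33.2375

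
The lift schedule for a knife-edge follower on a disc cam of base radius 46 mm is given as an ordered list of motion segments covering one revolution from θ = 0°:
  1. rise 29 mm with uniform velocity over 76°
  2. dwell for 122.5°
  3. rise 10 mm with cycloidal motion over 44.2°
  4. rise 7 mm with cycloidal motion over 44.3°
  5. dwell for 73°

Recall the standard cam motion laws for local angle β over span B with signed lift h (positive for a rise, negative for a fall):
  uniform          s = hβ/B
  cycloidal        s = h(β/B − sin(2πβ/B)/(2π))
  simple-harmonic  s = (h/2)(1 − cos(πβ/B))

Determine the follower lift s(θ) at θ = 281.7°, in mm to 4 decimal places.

seg 1 [0°–76°] uniform, h=29: full span → s += 29 → s = 29.0000
seg 2 [76°–198.5°] dwell: s stays 29.0000
seg 3 [198.5°–242.7°] cycloidal, h=10: full span → s += 10 → s = 39.0000
seg 4 [242.7°–287°] cycloidal, h=7: θ=281.7° here. β=39, B=44.3. 7·(0.8804 − sin(2π·0.8804)/(2π)) = 6.9233 → s = 45.9233

45.9233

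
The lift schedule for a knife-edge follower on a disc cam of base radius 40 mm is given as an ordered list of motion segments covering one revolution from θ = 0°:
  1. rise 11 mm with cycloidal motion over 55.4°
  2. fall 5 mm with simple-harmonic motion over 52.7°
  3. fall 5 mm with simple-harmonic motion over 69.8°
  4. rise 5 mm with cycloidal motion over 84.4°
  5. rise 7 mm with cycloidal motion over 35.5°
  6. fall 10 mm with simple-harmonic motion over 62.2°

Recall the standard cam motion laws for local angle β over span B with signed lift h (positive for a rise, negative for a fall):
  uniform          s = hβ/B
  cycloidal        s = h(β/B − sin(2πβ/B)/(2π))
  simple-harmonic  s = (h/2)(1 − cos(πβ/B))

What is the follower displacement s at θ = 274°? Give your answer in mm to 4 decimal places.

seg 1 [0°–55.4°] cycloidal, h=11: full span → s += 11 → s = 11.0000
seg 2 [55.4°–108.1°] simple-harmonic, h=-5: full span → s += -5 → s = 6.0000
seg 3 [108.1°–177.9°] simple-harmonic, h=-5: full span → s += -5 → s = 1.0000
seg 4 [177.9°–262.3°] cycloidal, h=5: full span → s += 5 → s = 6.0000
seg 5 [262.3°–297.8°] cycloidal, h=7: θ=274° here. β=11.7, B=35.5. 7·(0.3296 − sin(2π·0.3296)/(2π)) = 1.3293 → s = 7.3293

7.3293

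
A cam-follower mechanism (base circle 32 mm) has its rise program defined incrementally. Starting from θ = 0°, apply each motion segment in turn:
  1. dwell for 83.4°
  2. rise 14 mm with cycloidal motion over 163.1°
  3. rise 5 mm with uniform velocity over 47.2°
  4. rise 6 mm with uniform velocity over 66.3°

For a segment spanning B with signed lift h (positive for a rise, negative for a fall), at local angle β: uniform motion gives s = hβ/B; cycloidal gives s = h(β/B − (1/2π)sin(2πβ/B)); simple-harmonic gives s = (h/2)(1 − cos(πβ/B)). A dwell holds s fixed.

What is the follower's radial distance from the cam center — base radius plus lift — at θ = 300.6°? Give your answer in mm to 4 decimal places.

seg 1 [0°–83.4°] dwell: s stays 0.0000
seg 2 [83.4°–246.5°] cycloidal, h=14: full span → s += 14 → s = 14.0000
seg 3 [246.5°–293.7°] uniform, h=5: full span → s += 5 → s = 19.0000
seg 4 [293.7°–360°] uniform, h=6: θ=300.6° here. β=6.9, B=66.3. 6·6.9/66.3 = 0.6244 → s = 19.6244
radial distance = base radius + s = 32 + 19.6244 = 51.6244

51.6244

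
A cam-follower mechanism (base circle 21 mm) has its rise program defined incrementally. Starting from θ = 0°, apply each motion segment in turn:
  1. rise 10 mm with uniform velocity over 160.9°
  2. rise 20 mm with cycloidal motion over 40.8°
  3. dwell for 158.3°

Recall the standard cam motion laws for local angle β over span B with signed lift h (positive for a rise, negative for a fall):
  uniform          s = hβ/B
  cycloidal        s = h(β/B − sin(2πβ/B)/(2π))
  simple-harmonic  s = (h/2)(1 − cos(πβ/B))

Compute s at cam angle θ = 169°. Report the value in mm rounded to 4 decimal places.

seg 1 [0°–160.9°] uniform, h=10: full span → s += 10 → s = 10.0000
seg 2 [160.9°–201.7°] cycloidal, h=20: θ=169° here. β=8.1, B=40.8. 20·(0.1985 − sin(2π·0.1985)/(2π)) = 0.9525 → s = 10.9525

10.9525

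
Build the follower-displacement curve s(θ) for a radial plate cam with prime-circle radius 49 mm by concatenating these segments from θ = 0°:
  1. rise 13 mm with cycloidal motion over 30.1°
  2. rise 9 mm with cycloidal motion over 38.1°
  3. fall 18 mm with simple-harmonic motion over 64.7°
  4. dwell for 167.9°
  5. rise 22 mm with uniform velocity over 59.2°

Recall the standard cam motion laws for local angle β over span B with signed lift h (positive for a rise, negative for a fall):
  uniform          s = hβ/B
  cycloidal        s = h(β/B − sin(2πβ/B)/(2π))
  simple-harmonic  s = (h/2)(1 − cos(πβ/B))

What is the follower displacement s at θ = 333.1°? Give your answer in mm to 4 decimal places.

seg 1 [0°–30.1°] cycloidal, h=13: full span → s += 13 → s = 13.0000
seg 2 [30.1°–68.2°] cycloidal, h=9: full span → s += 9 → s = 22.0000
seg 3 [68.2°–132.9°] simple-harmonic, h=-18: full span → s += -18 → s = 4.0000
seg 4 [132.9°–300.8°] dwell: s stays 4.0000
seg 5 [300.8°–360°] uniform, h=22: θ=333.1° here. β=32.3, B=59.2. 22·32.3/59.2 = 12.0034 → s = 16.0034

16.0034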